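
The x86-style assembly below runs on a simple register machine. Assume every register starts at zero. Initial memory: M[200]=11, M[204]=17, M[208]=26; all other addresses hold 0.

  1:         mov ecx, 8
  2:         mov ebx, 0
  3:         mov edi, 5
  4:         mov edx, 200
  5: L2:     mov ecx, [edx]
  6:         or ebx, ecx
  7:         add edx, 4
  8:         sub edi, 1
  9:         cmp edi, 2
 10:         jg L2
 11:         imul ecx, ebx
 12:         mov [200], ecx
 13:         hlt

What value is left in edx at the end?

ecx=8
ebx=0
edi=5
edx=200
ecx=M[200]=11
ebx=0|11=11
edx=200+4=204
edi=5-1=4
cmp edi, 2  (cmp 4,2)
jg L2: taken
ecx=M[204]=17
ebx=11|17=27
edx=204+4=208
edi=4-1=3
cmp edi, 2  (cmp 3,2)
jg L2: taken
ecx=M[208]=26
ebx=27|26=27
edx=208+4=212
edi=3-1=2
cmp edi, 2  (cmp 2,2)
jg L2: not taken
ecx=26*27=702
mov [200], ecx → M[200]=702
halt.

212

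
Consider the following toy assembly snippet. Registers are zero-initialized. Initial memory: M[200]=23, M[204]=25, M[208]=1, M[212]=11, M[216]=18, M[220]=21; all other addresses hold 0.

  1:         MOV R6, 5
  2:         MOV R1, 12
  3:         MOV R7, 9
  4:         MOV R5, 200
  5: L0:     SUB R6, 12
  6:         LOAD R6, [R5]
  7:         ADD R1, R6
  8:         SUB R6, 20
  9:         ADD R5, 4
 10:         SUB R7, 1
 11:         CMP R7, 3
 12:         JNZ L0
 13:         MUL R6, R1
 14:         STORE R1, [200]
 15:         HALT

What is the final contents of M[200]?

R6=5
R1=12
R7=9
R5=200
R6=5-12=-7
R6=M[200]=23
R1=12+23=35
R6=23-20=3
R5=200+4=204
R7=9-1=8
CMP R7, 3  (cmp 8,3)
JNZ L0: taken
R6=3-12=-9
R6=M[204]=25
R1=35+25=60
R6=25-20=5
R5=204+4=208
R7=8-1=7
CMP R7, 3  (cmp 7,3)
JNZ L0: taken
R6=5-12=-7
R6=M[208]=1
R1=60+1=61
R6=1-20=-19
R5=208+4=212
R7=7-1=6
CMP R7, 3  (cmp 6,3)
JNZ L0: taken
R6=(-19)-12=-31
R6=M[212]=11
R1=61+11=72
R6=11-20=-9
R5=212+4=216
R7=6-1=5
CMP R7, 3  (cmp 5,3)
JNZ L0: taken
R6=(-9)-12=-21
R6=M[216]=18
R1=72+18=90
R6=18-20=-2
R5=216+4=220
R7=5-1=4
CMP R7, 3  (cmp 4,3)
JNZ L0: taken
R6=(-2)-12=-14
R6=M[220]=21
R1=90+21=111
R6=21-20=1
R5=220+4=224
R7=4-1=3
CMP R7, 3  (cmp 3,3)
JNZ L0: not taken
R6=1*111=111
STORE R1, [200] → M[200]=111
halt.

111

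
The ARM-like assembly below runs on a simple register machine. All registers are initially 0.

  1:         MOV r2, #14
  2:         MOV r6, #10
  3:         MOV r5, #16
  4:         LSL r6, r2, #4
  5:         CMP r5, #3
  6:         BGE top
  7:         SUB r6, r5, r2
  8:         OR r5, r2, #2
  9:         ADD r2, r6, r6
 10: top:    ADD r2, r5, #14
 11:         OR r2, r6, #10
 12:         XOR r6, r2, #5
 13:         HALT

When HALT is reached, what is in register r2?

234

after MOV r2, #14: r2=14
after MOV r6, #10: r6=10
after MOV r5, #16: r5=16
after LSL r6, r2, #4: r6=14<<4=224
CMP r5, #3  (cmp 16,3)
BGE top: taken
after ADD r2, r5, #14: r2=16+14=30
after OR r2, r6, #10: r2=224|10=234
after XOR r6, r2, #5: r6=234^5=239
halt.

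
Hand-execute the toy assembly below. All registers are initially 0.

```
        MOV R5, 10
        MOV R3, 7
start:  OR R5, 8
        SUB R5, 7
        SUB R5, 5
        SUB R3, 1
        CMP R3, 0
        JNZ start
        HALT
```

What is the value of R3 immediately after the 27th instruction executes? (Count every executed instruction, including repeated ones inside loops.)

MOV R5, 10 → R5=10
MOV R3, 7 → R3=7
OR R5, 8 → R5=10|8=10
SUB R5, 7 → R5=10-7=3
SUB R5, 5 → R5=3-5=-2
SUB R3, 1 → R3=7-1=6
CMP R3, 0  (cmp 6,0)
JNZ start: taken
OR R5, 8 → R5=(-2)|8=-2
SUB R5, 7 → R5=(-2)-7=-9
SUB R5, 5 → R5=(-9)-5=-14
SUB R3, 1 → R3=6-1=5
CMP R3, 0  (cmp 5,0)
JNZ start: taken
OR R5, 8 → R5=(-14)|8=-6
SUB R5, 7 → R5=(-6)-7=-13
SUB R5, 5 → R5=(-13)-5=-18
SUB R3, 1 → R3=5-1=4
CMP R3, 0  (cmp 4,0)
JNZ start: taken
OR R5, 8 → R5=(-18)|8=-18
SUB R5, 7 → R5=(-18)-7=-25
SUB R5, 5 → R5=(-25)-5=-30
SUB R3, 1 → R3=4-1=3
CMP R3, 0  (cmp 3,0)
JNZ start: taken
OR R5, 8 → R5=(-30)|8=-22
After step 27: R3 = 3.

3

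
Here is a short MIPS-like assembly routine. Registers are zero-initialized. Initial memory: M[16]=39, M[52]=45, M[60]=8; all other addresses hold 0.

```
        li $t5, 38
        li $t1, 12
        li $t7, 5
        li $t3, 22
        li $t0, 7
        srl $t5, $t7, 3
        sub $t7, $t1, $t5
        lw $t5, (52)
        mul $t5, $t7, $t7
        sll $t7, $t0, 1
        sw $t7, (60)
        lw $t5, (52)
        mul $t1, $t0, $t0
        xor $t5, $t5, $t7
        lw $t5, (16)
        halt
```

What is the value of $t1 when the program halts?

49

$t5=38
$t1=12
$t7=5
$t3=22
$t0=7
$t5=5>>3=0
$t7=12-0=12
$t5=M[52]=45
$t5=12*12=144
$t7=7<<1=14
sw $t7, (60) → M[60]=14
$t5=M[52]=45
$t1=7*7=49
$t5=45^14=35
$t5=M[16]=39
halt.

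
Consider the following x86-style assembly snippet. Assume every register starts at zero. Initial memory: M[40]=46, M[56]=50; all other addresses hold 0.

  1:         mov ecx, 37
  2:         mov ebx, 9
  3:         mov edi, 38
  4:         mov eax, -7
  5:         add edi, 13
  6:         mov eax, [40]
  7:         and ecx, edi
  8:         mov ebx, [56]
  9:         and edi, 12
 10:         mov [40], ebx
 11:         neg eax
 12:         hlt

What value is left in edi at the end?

after mov ecx, 37: ecx=37
after mov ebx, 9: ebx=9
after mov edi, 38: edi=38
after mov eax, -7: eax=-7
after add edi, 13: edi=38+13=51
after mov eax, [40]: eax=M[40]=46
after and ecx, edi: ecx=37&51=33
after mov ebx, [56]: ebx=M[56]=50
after and edi, 12: edi=51&12=0
mov [40], ebx → M[40]=50
after neg eax: eax=-(46)=-46
halt.

0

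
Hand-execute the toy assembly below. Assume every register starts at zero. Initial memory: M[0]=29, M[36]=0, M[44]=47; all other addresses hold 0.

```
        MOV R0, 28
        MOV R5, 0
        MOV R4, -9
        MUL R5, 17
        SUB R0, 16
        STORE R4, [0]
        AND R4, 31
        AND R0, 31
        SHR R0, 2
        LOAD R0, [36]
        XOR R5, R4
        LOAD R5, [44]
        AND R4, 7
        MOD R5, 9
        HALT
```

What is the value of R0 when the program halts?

after MOV R0, 28: R0=28
after MOV R5, 0: R5=0
after MOV R4, -9: R4=-9
after MUL R5, 17: R5=0*17=0
after SUB R0, 16: R0=28-16=12
STORE R4, [0] → M[0]=-9
after AND R4, 31: R4=(-9)&31=23
after AND R0, 31: R0=12&31=12
after SHR R0, 2: R0=12>>2=3
after LOAD R0, [36]: R0=M[36]=0
after XOR R5, R4: R5=0^23=23
after LOAD R5, [44]: R5=M[44]=47
after AND R4, 7: R4=23&7=7
after MOD R5, 9: R5=47%9=2
halt.

0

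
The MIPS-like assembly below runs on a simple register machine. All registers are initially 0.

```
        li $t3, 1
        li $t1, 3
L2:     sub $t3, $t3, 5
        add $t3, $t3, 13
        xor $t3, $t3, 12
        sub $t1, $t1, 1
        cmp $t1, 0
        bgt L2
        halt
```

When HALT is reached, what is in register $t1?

$t3=1
$t1=3
$t3=1-5=-4
$t3=(-4)+13=9
$t3=9^12=5
$t1=3-1=2
cmp $t1, 0  (cmp 2,0)
bgt L2: taken
$t3=5-5=0
$t3=0+13=13
$t3=13^12=1
$t1=2-1=1
cmp $t1, 0  (cmp 1,0)
bgt L2: taken
$t3=1-5=-4
$t3=(-4)+13=9
$t3=9^12=5
$t1=1-1=0
cmp $t1, 0  (cmp 0,0)
bgt L2: not taken
halt.

0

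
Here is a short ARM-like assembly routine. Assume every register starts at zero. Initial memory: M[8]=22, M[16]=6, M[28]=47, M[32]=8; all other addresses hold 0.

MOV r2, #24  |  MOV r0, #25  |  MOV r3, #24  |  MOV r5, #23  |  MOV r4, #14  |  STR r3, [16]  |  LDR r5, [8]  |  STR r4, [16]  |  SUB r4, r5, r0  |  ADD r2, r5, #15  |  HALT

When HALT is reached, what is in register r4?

-3

r2=24
r0=25
r3=24
r5=23
r4=14
STR r3, [16] → M[16]=24
r5=M[8]=22
STR r4, [16] → M[16]=14
r4=22-25=-3
r2=22+15=37
halt.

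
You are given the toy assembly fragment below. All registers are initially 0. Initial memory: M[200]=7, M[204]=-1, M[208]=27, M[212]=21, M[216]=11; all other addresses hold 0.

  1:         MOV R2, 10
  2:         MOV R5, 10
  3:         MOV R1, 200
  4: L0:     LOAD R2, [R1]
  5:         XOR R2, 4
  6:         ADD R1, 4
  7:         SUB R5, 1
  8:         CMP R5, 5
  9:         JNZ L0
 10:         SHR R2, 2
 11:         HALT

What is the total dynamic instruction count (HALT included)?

35

R2=10
R5=10
R1=200
R2=M[200]=7
R2=7^4=3
R1=200+4=204
R5=10-1=9
CMP R5, 5  (cmp 9,5)
JNZ L0: taken
R2=M[204]=-1
R2=(-1)^4=-5
R1=204+4=208
R5=9-1=8
CMP R5, 5  (cmp 8,5)
JNZ L0: taken
R2=M[208]=27
R2=27^4=31
R1=208+4=212
R5=8-1=7
CMP R5, 5  (cmp 7,5)
JNZ L0: taken
R2=M[212]=21
R2=21^4=17
R1=212+4=216
R5=7-1=6
CMP R5, 5  (cmp 6,5)
JNZ L0: taken
R2=M[216]=11
R2=11^4=15
R1=216+4=220
R5=6-1=5
CMP R5, 5  (cmp 5,5)
JNZ L0: not taken
R2=15>>2=3
halt.
Total executed instructions: 35.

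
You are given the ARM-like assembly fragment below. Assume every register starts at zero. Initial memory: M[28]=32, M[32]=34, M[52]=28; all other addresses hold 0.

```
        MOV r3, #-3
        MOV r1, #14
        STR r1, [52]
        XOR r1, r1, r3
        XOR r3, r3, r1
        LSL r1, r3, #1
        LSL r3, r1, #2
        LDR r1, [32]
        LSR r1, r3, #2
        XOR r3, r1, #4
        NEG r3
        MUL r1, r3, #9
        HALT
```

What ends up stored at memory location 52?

14

r3=-3
r1=14
STR r1, [52] → M[52]=14
r1=14^(-3)=-13
r3=(-3)^(-13)=14
r1=14<<1=28
r3=28<<2=112
r1=M[32]=34
r1=112>>2=28
r3=28^4=24
r3=-(24)=-24
r1=(-24)*9=-216
halt.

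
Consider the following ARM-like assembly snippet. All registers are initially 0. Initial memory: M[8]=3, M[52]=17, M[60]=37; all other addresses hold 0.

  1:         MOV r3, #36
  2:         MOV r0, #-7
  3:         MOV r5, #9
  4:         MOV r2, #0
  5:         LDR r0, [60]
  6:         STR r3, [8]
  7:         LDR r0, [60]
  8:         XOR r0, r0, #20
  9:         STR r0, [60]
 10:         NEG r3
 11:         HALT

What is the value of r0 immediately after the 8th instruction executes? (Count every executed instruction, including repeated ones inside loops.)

49

after MOV r3, #36: r3=36
after MOV r0, #-7: r0=-7
after MOV r5, #9: r5=9
after MOV r2, #0: r2=0
after LDR r0, [60]: r0=M[60]=37
STR r3, [8] → M[8]=36
after LDR r0, [60]: r0=M[60]=37
after XOR r0, r0, #20: r0=37^20=49
After step 8: r0 = 49.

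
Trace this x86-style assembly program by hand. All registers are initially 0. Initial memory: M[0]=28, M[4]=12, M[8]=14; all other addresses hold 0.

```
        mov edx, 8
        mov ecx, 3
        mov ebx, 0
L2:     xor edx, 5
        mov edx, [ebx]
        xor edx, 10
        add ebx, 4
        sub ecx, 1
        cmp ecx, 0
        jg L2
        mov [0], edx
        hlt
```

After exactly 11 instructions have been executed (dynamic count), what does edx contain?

edx=8
ecx=3
ebx=0
edx=8^5=13
edx=M[0]=28
edx=28^10=22
ebx=0+4=4
ecx=3-1=2
cmp ecx, 0  (cmp 2,0)
jg L2: taken
edx=22^5=19
After step 11: edx = 19.

19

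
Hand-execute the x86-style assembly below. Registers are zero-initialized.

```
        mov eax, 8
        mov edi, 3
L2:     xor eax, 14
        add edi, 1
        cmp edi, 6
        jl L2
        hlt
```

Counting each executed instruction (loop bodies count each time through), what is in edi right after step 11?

5

eax=8
edi=3
eax=8^14=6
edi=3+1=4
cmp edi, 6  (cmp 4,6)
jl L2: taken
eax=6^14=8
edi=4+1=5
cmp edi, 6  (cmp 5,6)
jl L2: taken
eax=8^14=6
After step 11: edi = 5.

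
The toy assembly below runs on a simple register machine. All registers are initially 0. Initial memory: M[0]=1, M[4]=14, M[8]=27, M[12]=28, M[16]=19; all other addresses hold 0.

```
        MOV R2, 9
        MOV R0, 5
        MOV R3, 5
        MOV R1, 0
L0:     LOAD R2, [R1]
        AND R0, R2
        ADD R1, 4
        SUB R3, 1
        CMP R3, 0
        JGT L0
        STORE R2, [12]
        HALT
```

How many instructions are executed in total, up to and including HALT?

36

after MOV R2, 9: R2=9
after MOV R0, 5: R0=5
after MOV R3, 5: R3=5
after MOV R1, 0: R1=0
after LOAD R2, [R1]: R2=M[0]=1
after AND R0, R2: R0=5&1=1
after ADD R1, 4: R1=0+4=4
after SUB R3, 1: R3=5-1=4
CMP R3, 0  (cmp 4,0)
JGT L0: taken
after LOAD R2, [R1]: R2=M[4]=14
after AND R0, R2: R0=1&14=0
after ADD R1, 4: R1=4+4=8
after SUB R3, 1: R3=4-1=3
CMP R3, 0  (cmp 3,0)
JGT L0: taken
after LOAD R2, [R1]: R2=M[8]=27
after AND R0, R2: R0=0&27=0
after ADD R1, 4: R1=8+4=12
after SUB R3, 1: R3=3-1=2
CMP R3, 0  (cmp 2,0)
JGT L0: taken
after LOAD R2, [R1]: R2=M[12]=28
after AND R0, R2: R0=0&28=0
after ADD R1, 4: R1=12+4=16
after SUB R3, 1: R3=2-1=1
CMP R3, 0  (cmp 1,0)
JGT L0: taken
after LOAD R2, [R1]: R2=M[16]=19
after AND R0, R2: R0=0&19=0
after ADD R1, 4: R1=16+4=20
after SUB R3, 1: R3=1-1=0
CMP R3, 0  (cmp 0,0)
JGT L0: not taken
STORE R2, [12] → M[12]=19
halt.
Total executed instructions: 36.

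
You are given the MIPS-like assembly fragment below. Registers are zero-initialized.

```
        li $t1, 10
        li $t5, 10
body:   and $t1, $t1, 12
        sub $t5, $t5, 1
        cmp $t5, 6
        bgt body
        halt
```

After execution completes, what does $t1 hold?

8

li $t1, 10 → $t1=10
li $t5, 10 → $t5=10
and $t1, $t1, 12 → $t1=10&12=8
sub $t5, $t5, 1 → $t5=10-1=9
cmp $t5, 6  (cmp 9,6)
bgt body: taken
and $t1, $t1, 12 → $t1=8&12=8
sub $t5, $t5, 1 → $t5=9-1=8
cmp $t5, 6  (cmp 8,6)
bgt body: taken
and $t1, $t1, 12 → $t1=8&12=8
sub $t5, $t5, 1 → $t5=8-1=7
cmp $t5, 6  (cmp 7,6)
bgt body: taken
and $t1, $t1, 12 → $t1=8&12=8
sub $t5, $t5, 1 → $t5=7-1=6
cmp $t5, 6  (cmp 6,6)
bgt body: not taken
halt.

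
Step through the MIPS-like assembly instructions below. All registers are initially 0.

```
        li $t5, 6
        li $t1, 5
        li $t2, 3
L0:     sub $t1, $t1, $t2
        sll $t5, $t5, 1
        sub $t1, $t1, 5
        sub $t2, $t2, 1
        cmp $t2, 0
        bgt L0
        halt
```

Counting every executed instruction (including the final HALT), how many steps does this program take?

$t5=6
$t1=5
$t2=3
$t1=5-3=2
$t5=6<<1=12
$t1=2-5=-3
$t2=3-1=2
cmp $t2, 0  (cmp 2,0)
bgt L0: taken
$t1=(-3)-2=-5
$t5=12<<1=24
$t1=(-5)-5=-10
$t2=2-1=1
cmp $t2, 0  (cmp 1,0)
bgt L0: taken
$t1=(-10)-1=-11
$t5=24<<1=48
$t1=(-11)-5=-16
$t2=1-1=0
cmp $t2, 0  (cmp 0,0)
bgt L0: not taken
halt.
Total executed instructions: 22.

22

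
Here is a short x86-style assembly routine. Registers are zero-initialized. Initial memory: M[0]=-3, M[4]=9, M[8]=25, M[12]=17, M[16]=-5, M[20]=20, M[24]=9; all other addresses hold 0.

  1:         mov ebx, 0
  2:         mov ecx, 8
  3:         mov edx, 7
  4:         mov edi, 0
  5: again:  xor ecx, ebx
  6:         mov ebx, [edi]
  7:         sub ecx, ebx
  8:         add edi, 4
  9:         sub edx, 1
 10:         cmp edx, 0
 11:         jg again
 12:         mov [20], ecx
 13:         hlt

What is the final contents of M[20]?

ebx=0
ecx=8
edx=7
edi=0
ecx=8^0=8
ebx=M[0]=-3
ecx=8-(-3)=11
edi=0+4=4
edx=7-1=6
cmp edx, 0  (cmp 6,0)
jg again: taken
ecx=11^(-3)=-10
ebx=M[4]=9
ecx=(-10)-9=-19
edi=4+4=8
edx=6-1=5
cmp edx, 0  (cmp 5,0)
jg again: taken
ecx=(-19)^9=-28
ebx=M[8]=25
ecx=(-28)-25=-53
edi=8+4=12
edx=5-1=4
cmp edx, 0  (cmp 4,0)
jg again: taken
ecx=(-53)^25=-46
ebx=M[12]=17
ecx=(-46)-17=-63
edi=12+4=16
edx=4-1=3
cmp edx, 0  (cmp 3,0)
jg again: taken
ecx=(-63)^17=-48
ebx=M[16]=-5
ecx=(-48)-(-5)=-43
edi=16+4=20
edx=3-1=2
cmp edx, 0  (cmp 2,0)
jg again: taken
ecx=(-43)^(-5)=46
ebx=M[20]=20
ecx=46-20=26
edi=20+4=24
edx=2-1=1
cmp edx, 0  (cmp 1,0)
jg again: taken
ecx=26^20=14
ebx=M[24]=9
ecx=14-9=5
edi=24+4=28
edx=1-1=0
cmp edx, 0  (cmp 0,0)
jg again: not taken
mov [20], ecx → M[20]=5
halt.

5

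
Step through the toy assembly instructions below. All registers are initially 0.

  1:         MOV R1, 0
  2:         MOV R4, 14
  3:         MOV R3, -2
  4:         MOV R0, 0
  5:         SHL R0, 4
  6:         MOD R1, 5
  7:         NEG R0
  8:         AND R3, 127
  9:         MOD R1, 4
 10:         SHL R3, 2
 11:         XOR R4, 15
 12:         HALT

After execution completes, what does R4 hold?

1

R1=0
R4=14
R3=-2
R0=0
R0=0<<4=0
R1=0%5=0
R0=-(0)=0
R3=(-2)&127=126
R1=0%4=0
R3=126<<2=504
R4=14^15=1
halt.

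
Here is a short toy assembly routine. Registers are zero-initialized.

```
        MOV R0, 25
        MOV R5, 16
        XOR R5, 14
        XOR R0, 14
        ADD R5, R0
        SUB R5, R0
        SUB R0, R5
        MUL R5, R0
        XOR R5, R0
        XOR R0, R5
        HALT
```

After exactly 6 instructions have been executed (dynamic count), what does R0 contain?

MOV R0, 25 → R0=25
MOV R5, 16 → R5=16
XOR R5, 14 → R5=16^14=30
XOR R0, 14 → R0=25^14=23
ADD R5, R0 → R5=30+23=53
SUB R5, R0 → R5=53-23=30
After step 6: R0 = 23.

23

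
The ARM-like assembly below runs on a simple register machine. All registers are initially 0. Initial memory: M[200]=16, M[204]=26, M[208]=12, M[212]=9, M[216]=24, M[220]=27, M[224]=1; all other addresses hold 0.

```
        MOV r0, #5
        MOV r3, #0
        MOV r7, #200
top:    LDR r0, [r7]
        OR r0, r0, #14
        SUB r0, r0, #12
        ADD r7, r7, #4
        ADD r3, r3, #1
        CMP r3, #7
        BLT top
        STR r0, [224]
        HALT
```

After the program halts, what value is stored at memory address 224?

MOV r0, #5 → r0=5
MOV r3, #0 → r3=0
MOV r7, #200 → r7=200
LDR r0, [r7] → r0=M[200]=16
OR r0, r0, #14 → r0=16|14=30
SUB r0, r0, #12 → r0=30-12=18
ADD r7, r7, #4 → r7=200+4=204
ADD r3, r3, #1 → r3=0+1=1
CMP r3, #7  (cmp 1,7)
BLT top: taken
LDR r0, [r7] → r0=M[204]=26
OR r0, r0, #14 → r0=26|14=30
SUB r0, r0, #12 → r0=30-12=18
ADD r7, r7, #4 → r7=204+4=208
ADD r3, r3, #1 → r3=1+1=2
CMP r3, #7  (cmp 2,7)
BLT top: taken
LDR r0, [r7] → r0=M[208]=12
OR r0, r0, #14 → r0=12|14=14
SUB r0, r0, #12 → r0=14-12=2
ADD r7, r7, #4 → r7=208+4=212
ADD r3, r3, #1 → r3=2+1=3
CMP r3, #7  (cmp 3,7)
BLT top: taken
LDR r0, [r7] → r0=M[212]=9
OR r0, r0, #14 → r0=9|14=15
SUB r0, r0, #12 → r0=15-12=3
ADD r7, r7, #4 → r7=212+4=216
ADD r3, r3, #1 → r3=3+1=4
CMP r3, #7  (cmp 4,7)
BLT top: taken
LDR r0, [r7] → r0=M[216]=24
OR r0, r0, #14 → r0=24|14=30
SUB r0, r0, #12 → r0=30-12=18
ADD r7, r7, #4 → r7=216+4=220
ADD r3, r3, #1 → r3=4+1=5
CMP r3, #7  (cmp 5,7)
BLT top: taken
LDR r0, [r7] → r0=M[220]=27
OR r0, r0, #14 → r0=27|14=31
SUB r0, r0, #12 → r0=31-12=19
ADD r7, r7, #4 → r7=220+4=224
ADD r3, r3, #1 → r3=5+1=6
CMP r3, #7  (cmp 6,7)
BLT top: taken
LDR r0, [r7] → r0=M[224]=1
OR r0, r0, #14 → r0=1|14=15
SUB r0, r0, #12 → r0=15-12=3
ADD r7, r7, #4 → r7=224+4=228
ADD r3, r3, #1 → r3=6+1=7
CMP r3, #7  (cmp 7,7)
BLT top: not taken
STR r0, [224] → M[224]=3
halt.

3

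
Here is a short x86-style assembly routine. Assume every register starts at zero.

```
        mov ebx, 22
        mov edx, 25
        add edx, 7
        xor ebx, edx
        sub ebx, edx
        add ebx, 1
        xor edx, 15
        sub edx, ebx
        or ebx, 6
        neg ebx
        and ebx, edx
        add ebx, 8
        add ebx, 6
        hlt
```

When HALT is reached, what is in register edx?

mov ebx, 22 → ebx=22
mov edx, 25 → edx=25
add edx, 7 → edx=25+7=32
xor ebx, edx → ebx=22^32=54
sub ebx, edx → ebx=54-32=22
add ebx, 1 → ebx=22+1=23
xor edx, 15 → edx=32^15=47
sub edx, ebx → edx=47-23=24
or ebx, 6 → ebx=23|6=23
neg ebx → ebx=-(23)=-23
and ebx, edx → ebx=(-23)&24=8
add ebx, 8 → ebx=8+8=16
add ebx, 6 → ebx=16+6=22
halt.

24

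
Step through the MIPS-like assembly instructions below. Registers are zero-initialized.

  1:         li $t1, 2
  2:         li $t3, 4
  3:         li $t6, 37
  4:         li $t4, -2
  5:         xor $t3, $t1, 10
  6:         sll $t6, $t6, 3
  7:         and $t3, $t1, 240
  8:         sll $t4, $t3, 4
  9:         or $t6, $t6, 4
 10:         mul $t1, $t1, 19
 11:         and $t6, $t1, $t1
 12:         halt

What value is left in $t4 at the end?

after li $t1, 2: $t1=2
after li $t3, 4: $t3=4
after li $t6, 37: $t6=37
after li $t4, -2: $t4=-2
after xor $t3, $t1, 10: $t3=2^10=8
after sll $t6, $t6, 3: $t6=37<<3=296
after and $t3, $t1, 240: $t3=2&240=0
after sll $t4, $t3, 4: $t4=0<<4=0
after or $t6, $t6, 4: $t6=296|4=300
after mul $t1, $t1, 19: $t1=2*19=38
after and $t6, $t1, $t1: $t6=38&38=38
halt.

0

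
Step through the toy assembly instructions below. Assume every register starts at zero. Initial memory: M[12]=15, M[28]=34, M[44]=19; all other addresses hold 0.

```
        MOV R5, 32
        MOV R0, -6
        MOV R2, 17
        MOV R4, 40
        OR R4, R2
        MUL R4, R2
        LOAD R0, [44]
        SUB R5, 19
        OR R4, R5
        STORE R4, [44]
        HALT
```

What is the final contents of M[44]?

after MOV R5, 32: R5=32
after MOV R0, -6: R0=-6
after MOV R2, 17: R2=17
after MOV R4, 40: R4=40
after OR R4, R2: R4=40|17=57
after MUL R4, R2: R4=57*17=969
after LOAD R0, [44]: R0=M[44]=19
after SUB R5, 19: R5=32-19=13
after OR R4, R5: R4=969|13=973
STORE R4, [44] → M[44]=973
halt.

973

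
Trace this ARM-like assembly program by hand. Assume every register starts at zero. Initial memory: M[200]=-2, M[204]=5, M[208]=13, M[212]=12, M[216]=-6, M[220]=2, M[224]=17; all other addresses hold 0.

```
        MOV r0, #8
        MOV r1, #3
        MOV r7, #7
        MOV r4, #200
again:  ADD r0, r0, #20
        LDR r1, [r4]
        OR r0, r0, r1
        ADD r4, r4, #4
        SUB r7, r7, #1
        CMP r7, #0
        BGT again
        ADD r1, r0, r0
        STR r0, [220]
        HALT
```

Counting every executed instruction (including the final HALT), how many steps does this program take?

56

MOV r0, #8 → r0=8
MOV r1, #3 → r1=3
MOV r7, #7 → r7=7
MOV r4, #200 → r4=200
ADD r0, r0, #20 → r0=8+20=28
LDR r1, [r4] → r1=M[200]=-2
OR r0, r0, r1 → r0=28|(-2)=-2
ADD r4, r4, #4 → r4=200+4=204
SUB r7, r7, #1 → r7=7-1=6
CMP r7, #0  (cmp 6,0)
BGT again: taken
ADD r0, r0, #20 → r0=(-2)+20=18
LDR r1, [r4] → r1=M[204]=5
OR r0, r0, r1 → r0=18|5=23
ADD r4, r4, #4 → r4=204+4=208
SUB r7, r7, #1 → r7=6-1=5
CMP r7, #0  (cmp 5,0)
BGT again: taken
ADD r0, r0, #20 → r0=23+20=43
LDR r1, [r4] → r1=M[208]=13
OR r0, r0, r1 → r0=43|13=47
ADD r4, r4, #4 → r4=208+4=212
SUB r7, r7, #1 → r7=5-1=4
CMP r7, #0  (cmp 4,0)
BGT again: taken
ADD r0, r0, #20 → r0=47+20=67
LDR r1, [r4] → r1=M[212]=12
OR r0, r0, r1 → r0=67|12=79
ADD r4, r4, #4 → r4=212+4=216
SUB r7, r7, #1 → r7=4-1=3
CMP r7, #0  (cmp 3,0)
BGT again: taken
ADD r0, r0, #20 → r0=79+20=99
LDR r1, [r4] → r1=M[216]=-6
OR r0, r0, r1 → r0=99|(-6)=-5
ADD r4, r4, #4 → r4=216+4=220
SUB r7, r7, #1 → r7=3-1=2
CMP r7, #0  (cmp 2,0)
BGT again: taken
ADD r0, r0, #20 → r0=(-5)+20=15
LDR r1, [r4] → r1=M[220]=2
OR r0, r0, r1 → r0=15|2=15
ADD r4, r4, #4 → r4=220+4=224
SUB r7, r7, #1 → r7=2-1=1
CMP r7, #0  (cmp 1,0)
BGT again: taken
ADD r0, r0, #20 → r0=15+20=35
LDR r1, [r4] → r1=M[224]=17
OR r0, r0, r1 → r0=35|17=51
ADD r4, r4, #4 → r4=224+4=228
SUB r7, r7, #1 → r7=1-1=0
CMP r7, #0  (cmp 0,0)
BGT again: not taken
ADD r1, r0, r0 → r1=51+51=102
STR r0, [220] → M[220]=51
halt.
Total executed instructions: 56.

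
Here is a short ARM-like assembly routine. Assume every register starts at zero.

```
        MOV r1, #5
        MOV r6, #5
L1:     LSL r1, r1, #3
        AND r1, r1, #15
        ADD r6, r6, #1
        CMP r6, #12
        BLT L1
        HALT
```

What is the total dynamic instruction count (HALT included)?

38

MOV r1, #5 → r1=5
MOV r6, #5 → r6=5
LSL r1, r1, #3 → r1=5<<3=40
AND r1, r1, #15 → r1=40&15=8
ADD r6, r6, #1 → r6=5+1=6
CMP r6, #12  (cmp 6,12)
BLT L1: taken
LSL r1, r1, #3 → r1=8<<3=64
AND r1, r1, #15 → r1=64&15=0
ADD r6, r6, #1 → r6=6+1=7
CMP r6, #12  (cmp 7,12)
BLT L1: taken
LSL r1, r1, #3 → r1=0<<3=0
AND r1, r1, #15 → r1=0&15=0
ADD r6, r6, #1 → r6=7+1=8
CMP r6, #12  (cmp 8,12)
BLT L1: taken
LSL r1, r1, #3 → r1=0<<3=0
AND r1, r1, #15 → r1=0&15=0
ADD r6, r6, #1 → r6=8+1=9
CMP r6, #12  (cmp 9,12)
BLT L1: taken
LSL r1, r1, #3 → r1=0<<3=0
AND r1, r1, #15 → r1=0&15=0
ADD r6, r6, #1 → r6=9+1=10
CMP r6, #12  (cmp 10,12)
BLT L1: taken
LSL r1, r1, #3 → r1=0<<3=0
AND r1, r1, #15 → r1=0&15=0
ADD r6, r6, #1 → r6=10+1=11
CMP r6, #12  (cmp 11,12)
BLT L1: taken
LSL r1, r1, #3 → r1=0<<3=0
AND r1, r1, #15 → r1=0&15=0
ADD r6, r6, #1 → r6=11+1=12
CMP r6, #12  (cmp 12,12)
BLT L1: not taken
halt.
Total executed instructions: 38.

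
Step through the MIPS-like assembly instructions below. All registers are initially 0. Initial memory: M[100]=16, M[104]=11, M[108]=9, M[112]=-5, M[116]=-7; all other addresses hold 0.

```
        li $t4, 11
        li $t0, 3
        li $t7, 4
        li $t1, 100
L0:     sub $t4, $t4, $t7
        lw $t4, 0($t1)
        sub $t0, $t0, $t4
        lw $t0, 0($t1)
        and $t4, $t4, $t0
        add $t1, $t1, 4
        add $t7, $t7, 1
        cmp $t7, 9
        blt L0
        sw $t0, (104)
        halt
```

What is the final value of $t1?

120

after li $t4, 11: $t4=11
after li $t0, 3: $t0=3
after li $t7, 4: $t7=4
after li $t1, 100: $t1=100
after sub $t4, $t4, $t7: $t4=11-4=7
after lw $t4, 0($t1): $t4=M[100]=16
after sub $t0, $t0, $t4: $t0=3-16=-13
after lw $t0, 0($t1): $t0=M[100]=16
after and $t4, $t4, $t0: $t4=16&16=16
after add $t1, $t1, 4: $t1=100+4=104
after add $t7, $t7, 1: $t7=4+1=5
cmp $t7, 9  (cmp 5,9)
blt L0: taken
after sub $t4, $t4, $t7: $t4=16-5=11
after lw $t4, 0($t1): $t4=M[104]=11
after sub $t0, $t0, $t4: $t0=16-11=5
after lw $t0, 0($t1): $t0=M[104]=11
after and $t4, $t4, $t0: $t4=11&11=11
after add $t1, $t1, 4: $t1=104+4=108
after add $t7, $t7, 1: $t7=5+1=6
cmp $t7, 9  (cmp 6,9)
blt L0: taken
after sub $t4, $t4, $t7: $t4=11-6=5
after lw $t4, 0($t1): $t4=M[108]=9
after sub $t0, $t0, $t4: $t0=11-9=2
after lw $t0, 0($t1): $t0=M[108]=9
after and $t4, $t4, $t0: $t4=9&9=9
after add $t1, $t1, 4: $t1=108+4=112
after add $t7, $t7, 1: $t7=6+1=7
cmp $t7, 9  (cmp 7,9)
blt L0: taken
after sub $t4, $t4, $t7: $t4=9-7=2
after lw $t4, 0($t1): $t4=M[112]=-5
after sub $t0, $t0, $t4: $t0=9-(-5)=14
after lw $t0, 0($t1): $t0=M[112]=-5
after and $t4, $t4, $t0: $t4=(-5)&(-5)=-5
after add $t1, $t1, 4: $t1=112+4=116
after add $t7, $t7, 1: $t7=7+1=8
cmp $t7, 9  (cmp 8,9)
blt L0: taken
after sub $t4, $t4, $t7: $t4=(-5)-8=-13
after lw $t4, 0($t1): $t4=M[116]=-7
after sub $t0, $t0, $t4: $t0=(-5)-(-7)=2
after lw $t0, 0($t1): $t0=M[116]=-7
after and $t4, $t4, $t0: $t4=(-7)&(-7)=-7
after add $t1, $t1, 4: $t1=116+4=120
after add $t7, $t7, 1: $t7=8+1=9
cmp $t7, 9  (cmp 9,9)
blt L0: not taken
sw $t0, (104) → M[104]=-7
halt.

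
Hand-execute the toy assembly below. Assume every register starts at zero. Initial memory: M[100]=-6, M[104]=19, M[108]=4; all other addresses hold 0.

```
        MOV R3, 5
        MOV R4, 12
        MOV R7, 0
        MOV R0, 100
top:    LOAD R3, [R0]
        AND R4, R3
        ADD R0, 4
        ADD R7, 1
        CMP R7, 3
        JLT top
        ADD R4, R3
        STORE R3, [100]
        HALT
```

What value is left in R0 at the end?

112

after MOV R3, 5: R3=5
after MOV R4, 12: R4=12
after MOV R7, 0: R7=0
after MOV R0, 100: R0=100
after LOAD R3, [R0]: R3=M[100]=-6
after AND R4, R3: R4=12&(-6)=8
after ADD R0, 4: R0=100+4=104
after ADD R7, 1: R7=0+1=1
CMP R7, 3  (cmp 1,3)
JLT top: taken
after LOAD R3, [R0]: R3=M[104]=19
after AND R4, R3: R4=8&19=0
after ADD R0, 4: R0=104+4=108
after ADD R7, 1: R7=1+1=2
CMP R7, 3  (cmp 2,3)
JLT top: taken
after LOAD R3, [R0]: R3=M[108]=4
after AND R4, R3: R4=0&4=0
after ADD R0, 4: R0=108+4=112
after ADD R7, 1: R7=2+1=3
CMP R7, 3  (cmp 3,3)
JLT top: not taken
after ADD R4, R3: R4=0+4=4
STORE R3, [100] → M[100]=4
halt.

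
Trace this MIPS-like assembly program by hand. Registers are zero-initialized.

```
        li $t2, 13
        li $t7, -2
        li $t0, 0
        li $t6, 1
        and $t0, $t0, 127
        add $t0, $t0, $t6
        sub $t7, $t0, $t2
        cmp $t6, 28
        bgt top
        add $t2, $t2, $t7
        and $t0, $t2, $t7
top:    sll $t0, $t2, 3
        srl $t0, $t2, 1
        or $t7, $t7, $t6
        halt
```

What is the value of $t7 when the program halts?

li $t2, 13 → $t2=13
li $t7, -2 → $t7=-2
li $t0, 0 → $t0=0
li $t6, 1 → $t6=1
and $t0, $t0, 127 → $t0=0&127=0
add $t0, $t0, $t6 → $t0=0+1=1
sub $t7, $t0, $t2 → $t7=1-13=-12
cmp $t6, 28  (cmp 1,28)
bgt top: not taken
add $t2, $t2, $t7 → $t2=13+(-12)=1
and $t0, $t2, $t7 → $t0=1&(-12)=0
sll $t0, $t2, 3 → $t0=1<<3=8
srl $t0, $t2, 1 → $t0=1>>1=0
or $t7, $t7, $t6 → $t7=(-12)|1=-11
halt.

-11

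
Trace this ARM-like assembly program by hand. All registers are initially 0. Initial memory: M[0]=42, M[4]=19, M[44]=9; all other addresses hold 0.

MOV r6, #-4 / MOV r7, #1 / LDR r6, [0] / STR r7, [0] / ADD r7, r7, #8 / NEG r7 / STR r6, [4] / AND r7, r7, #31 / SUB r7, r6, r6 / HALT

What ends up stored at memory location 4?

42

r6=-4
r7=1
r6=M[0]=42
STR r7, [0] → M[0]=1
r7=1+8=9
r7=-(9)=-9
STR r6, [4] → M[4]=42
r7=(-9)&31=23
r7=42-42=0
halt.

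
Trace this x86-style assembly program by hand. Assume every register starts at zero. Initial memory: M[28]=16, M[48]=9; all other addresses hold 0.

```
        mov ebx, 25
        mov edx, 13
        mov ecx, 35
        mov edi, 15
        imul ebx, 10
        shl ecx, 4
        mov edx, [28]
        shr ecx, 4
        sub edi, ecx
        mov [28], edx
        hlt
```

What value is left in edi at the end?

after mov ebx, 25: ebx=25
after mov edx, 13: edx=13
after mov ecx, 35: ecx=35
after mov edi, 15: edi=15
after imul ebx, 10: ebx=25*10=250
after shl ecx, 4: ecx=35<<4=560
after mov edx, [28]: edx=M[28]=16
after shr ecx, 4: ecx=560>>4=35
after sub edi, ecx: edi=15-35=-20
mov [28], edx → M[28]=16
halt.

-20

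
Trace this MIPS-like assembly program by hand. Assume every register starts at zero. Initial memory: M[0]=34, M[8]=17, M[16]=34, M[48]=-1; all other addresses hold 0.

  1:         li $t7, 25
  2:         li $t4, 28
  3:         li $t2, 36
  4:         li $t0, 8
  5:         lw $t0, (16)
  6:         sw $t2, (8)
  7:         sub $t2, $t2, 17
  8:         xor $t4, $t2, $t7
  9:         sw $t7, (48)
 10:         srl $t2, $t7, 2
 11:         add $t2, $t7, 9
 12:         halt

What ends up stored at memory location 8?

36

$t7=25
$t4=28
$t2=36
$t0=8
$t0=M[16]=34
sw $t2, (8) → M[8]=36
$t2=36-17=19
$t4=19^25=10
sw $t7, (48) → M[48]=25
$t2=25>>2=6
$t2=25+9=34
halt.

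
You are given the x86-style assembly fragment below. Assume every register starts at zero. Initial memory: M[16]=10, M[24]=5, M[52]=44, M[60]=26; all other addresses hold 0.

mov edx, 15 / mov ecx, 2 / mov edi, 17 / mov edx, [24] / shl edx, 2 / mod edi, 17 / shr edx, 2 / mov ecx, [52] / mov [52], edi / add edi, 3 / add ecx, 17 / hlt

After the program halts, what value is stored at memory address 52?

after mov edx, 15: edx=15
after mov ecx, 2: ecx=2
after mov edi, 17: edi=17
after mov edx, [24]: edx=M[24]=5
after shl edx, 2: edx=5<<2=20
after mod edi, 17: edi=17%17=0
after shr edx, 2: edx=20>>2=5
after mov ecx, [52]: ecx=M[52]=44
mov [52], edi → M[52]=0
after add edi, 3: edi=0+3=3
after add ecx, 17: ecx=44+17=61
halt.

0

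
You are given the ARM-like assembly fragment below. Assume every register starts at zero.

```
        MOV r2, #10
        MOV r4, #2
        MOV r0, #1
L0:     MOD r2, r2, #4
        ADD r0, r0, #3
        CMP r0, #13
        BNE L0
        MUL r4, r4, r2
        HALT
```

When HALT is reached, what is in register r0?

13

r2=10
r4=2
r0=1
r2=10%4=2
r0=1+3=4
CMP r0, #13  (cmp 4,13)
BNE L0: taken
r2=2%4=2
r0=4+3=7
CMP r0, #13  (cmp 7,13)
BNE L0: taken
r2=2%4=2
r0=7+3=10
CMP r0, #13  (cmp 10,13)
BNE L0: taken
r2=2%4=2
r0=10+3=13
CMP r0, #13  (cmp 13,13)
BNE L0: not taken
r4=2*2=4
halt.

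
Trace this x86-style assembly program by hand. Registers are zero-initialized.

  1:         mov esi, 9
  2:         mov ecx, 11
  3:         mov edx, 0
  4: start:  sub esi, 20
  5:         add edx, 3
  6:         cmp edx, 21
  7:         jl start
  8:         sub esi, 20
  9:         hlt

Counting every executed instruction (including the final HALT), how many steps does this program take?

33

after mov esi, 9: esi=9
after mov ecx, 11: ecx=11
after mov edx, 0: edx=0
after sub esi, 20: esi=9-20=-11
after add edx, 3: edx=0+3=3
cmp edx, 21  (cmp 3,21)
jl start: taken
after sub esi, 20: esi=(-11)-20=-31
after add edx, 3: edx=3+3=6
cmp edx, 21  (cmp 6,21)
jl start: taken
after sub esi, 20: esi=(-31)-20=-51
after add edx, 3: edx=6+3=9
cmp edx, 21  (cmp 9,21)
jl start: taken
after sub esi, 20: esi=(-51)-20=-71
after add edx, 3: edx=9+3=12
cmp edx, 21  (cmp 12,21)
jl start: taken
after sub esi, 20: esi=(-71)-20=-91
after add edx, 3: edx=12+3=15
cmp edx, 21  (cmp 15,21)
jl start: taken
after sub esi, 20: esi=(-91)-20=-111
after add edx, 3: edx=15+3=18
cmp edx, 21  (cmp 18,21)
jl start: taken
after sub esi, 20: esi=(-111)-20=-131
after add edx, 3: edx=18+3=21
cmp edx, 21  (cmp 21,21)
jl start: not taken
after sub esi, 20: esi=(-131)-20=-151
halt.
Total executed instructions: 33.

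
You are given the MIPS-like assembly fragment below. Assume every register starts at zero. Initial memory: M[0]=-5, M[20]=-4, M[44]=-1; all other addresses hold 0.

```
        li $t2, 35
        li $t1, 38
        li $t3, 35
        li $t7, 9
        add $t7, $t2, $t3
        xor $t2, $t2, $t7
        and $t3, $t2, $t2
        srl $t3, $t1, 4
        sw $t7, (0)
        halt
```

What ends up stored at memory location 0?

li $t2, 35 → $t2=35
li $t1, 38 → $t1=38
li $t3, 35 → $t3=35
li $t7, 9 → $t7=9
add $t7, $t2, $t3 → $t7=35+35=70
xor $t2, $t2, $t7 → $t2=35^70=101
and $t3, $t2, $t2 → $t3=101&101=101
srl $t3, $t1, 4 → $t3=38>>4=2
sw $t7, (0) → M[0]=70
halt.

70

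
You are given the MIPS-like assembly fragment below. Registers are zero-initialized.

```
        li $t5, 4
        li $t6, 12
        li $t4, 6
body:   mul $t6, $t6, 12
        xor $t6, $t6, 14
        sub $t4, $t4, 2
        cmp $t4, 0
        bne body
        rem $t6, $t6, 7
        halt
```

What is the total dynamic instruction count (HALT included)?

$t5=4
$t6=12
$t4=6
$t6=12*12=144
$t6=144^14=158
$t4=6-2=4
cmp $t4, 0  (cmp 4,0)
bne body: taken
$t6=158*12=1896
$t6=1896^14=1894
$t4=4-2=2
cmp $t4, 0  (cmp 2,0)
bne body: taken
$t6=1894*12=22728
$t6=22728^14=22726
$t4=2-2=0
cmp $t4, 0  (cmp 0,0)
bne body: not taken
$t6=22726%7=4
halt.
Total executed instructions: 20.

20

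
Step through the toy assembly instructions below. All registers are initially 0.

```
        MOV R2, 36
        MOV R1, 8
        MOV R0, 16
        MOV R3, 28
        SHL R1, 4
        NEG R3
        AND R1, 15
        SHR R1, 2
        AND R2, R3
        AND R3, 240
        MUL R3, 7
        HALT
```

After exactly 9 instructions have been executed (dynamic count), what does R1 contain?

0

R2=36
R1=8
R0=16
R3=28
R1=8<<4=128
R3=-(28)=-28
R1=128&15=0
R1=0>>2=0
R2=36&(-28)=36
After step 9: R1 = 0.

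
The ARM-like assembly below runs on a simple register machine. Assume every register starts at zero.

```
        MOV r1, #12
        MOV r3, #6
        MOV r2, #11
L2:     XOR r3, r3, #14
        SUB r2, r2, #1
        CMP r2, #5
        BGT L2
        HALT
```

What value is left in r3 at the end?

6

after MOV r1, #12: r1=12
after MOV r3, #6: r3=6
after MOV r2, #11: r2=11
after XOR r3, r3, #14: r3=6^14=8
after SUB r2, r2, #1: r2=11-1=10
CMP r2, #5  (cmp 10,5)
BGT L2: taken
after XOR r3, r3, #14: r3=8^14=6
after SUB r2, r2, #1: r2=10-1=9
CMP r2, #5  (cmp 9,5)
BGT L2: taken
after XOR r3, r3, #14: r3=6^14=8
after SUB r2, r2, #1: r2=9-1=8
CMP r2, #5  (cmp 8,5)
BGT L2: taken
after XOR r3, r3, #14: r3=8^14=6
after SUB r2, r2, #1: r2=8-1=7
CMP r2, #5  (cmp 7,5)
BGT L2: taken
after XOR r3, r3, #14: r3=6^14=8
after SUB r2, r2, #1: r2=7-1=6
CMP r2, #5  (cmp 6,5)
BGT L2: taken
after XOR r3, r3, #14: r3=8^14=6
after SUB r2, r2, #1: r2=6-1=5
CMP r2, #5  (cmp 5,5)
BGT L2: not taken
halt.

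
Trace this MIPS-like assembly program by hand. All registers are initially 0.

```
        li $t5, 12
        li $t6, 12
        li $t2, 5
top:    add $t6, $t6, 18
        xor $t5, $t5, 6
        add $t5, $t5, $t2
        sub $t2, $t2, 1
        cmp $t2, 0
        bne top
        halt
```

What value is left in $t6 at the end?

$t5=12
$t6=12
$t2=5
$t6=12+18=30
$t5=12^6=10
$t5=10+5=15
$t2=5-1=4
cmp $t2, 0  (cmp 4,0)
bne top: taken
$t6=30+18=48
$t5=15^6=9
$t5=9+4=13
$t2=4-1=3
cmp $t2, 0  (cmp 3,0)
bne top: taken
$t6=48+18=66
$t5=13^6=11
$t5=11+3=14
$t2=3-1=2
cmp $t2, 0  (cmp 2,0)
bne top: taken
$t6=66+18=84
$t5=14^6=8
$t5=8+2=10
$t2=2-1=1
cmp $t2, 0  (cmp 1,0)
bne top: taken
$t6=84+18=102
$t5=10^6=12
$t5=12+1=13
$t2=1-1=0
cmp $t2, 0  (cmp 0,0)
bne top: not taken
halt.

102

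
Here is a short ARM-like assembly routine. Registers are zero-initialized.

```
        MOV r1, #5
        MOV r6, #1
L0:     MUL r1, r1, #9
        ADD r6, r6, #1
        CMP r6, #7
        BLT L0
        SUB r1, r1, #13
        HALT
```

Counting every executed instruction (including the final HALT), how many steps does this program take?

MOV r1, #5 → r1=5
MOV r6, #1 → r6=1
MUL r1, r1, #9 → r1=5*9=45
ADD r6, r6, #1 → r6=1+1=2
CMP r6, #7  (cmp 2,7)
BLT L0: taken
MUL r1, r1, #9 → r1=45*9=405
ADD r6, r6, #1 → r6=2+1=3
CMP r6, #7  (cmp 3,7)
BLT L0: taken
MUL r1, r1, #9 → r1=405*9=3645
ADD r6, r6, #1 → r6=3+1=4
CMP r6, #7  (cmp 4,7)
BLT L0: taken
MUL r1, r1, #9 → r1=3645*9=32805
ADD r6, r6, #1 → r6=4+1=5
CMP r6, #7  (cmp 5,7)
BLT L0: taken
MUL r1, r1, #9 → r1=32805*9=295245
ADD r6, r6, #1 → r6=5+1=6
CMP r6, #7  (cmp 6,7)
BLT L0: taken
MUL r1, r1, #9 → r1=295245*9=2657205
ADD r6, r6, #1 → r6=6+1=7
CMP r6, #7  (cmp 7,7)
BLT L0: not taken
SUB r1, r1, #13 → r1=2657205-13=2657192
halt.
Total executed instructions: 28.

28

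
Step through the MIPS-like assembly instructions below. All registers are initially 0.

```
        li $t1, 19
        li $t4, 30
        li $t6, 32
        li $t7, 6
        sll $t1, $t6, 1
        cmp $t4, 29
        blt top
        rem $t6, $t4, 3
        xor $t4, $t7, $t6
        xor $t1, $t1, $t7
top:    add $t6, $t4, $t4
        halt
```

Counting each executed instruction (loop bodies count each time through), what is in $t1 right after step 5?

after li $t1, 19: $t1=19
after li $t4, 30: $t4=30
after li $t6, 32: $t6=32
after li $t7, 6: $t7=6
after sll $t1, $t6, 1: $t1=32<<1=64
After step 5: $t1 = 64.

64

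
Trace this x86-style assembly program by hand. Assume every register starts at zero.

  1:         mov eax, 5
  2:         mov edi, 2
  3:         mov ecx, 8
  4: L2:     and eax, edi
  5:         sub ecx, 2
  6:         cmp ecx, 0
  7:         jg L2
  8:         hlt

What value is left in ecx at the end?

mov eax, 5 → eax=5
mov edi, 2 → edi=2
mov ecx, 8 → ecx=8
and eax, edi → eax=5&2=0
sub ecx, 2 → ecx=8-2=6
cmp ecx, 0  (cmp 6,0)
jg L2: taken
and eax, edi → eax=0&2=0
sub ecx, 2 → ecx=6-2=4
cmp ecx, 0  (cmp 4,0)
jg L2: taken
and eax, edi → eax=0&2=0
sub ecx, 2 → ecx=4-2=2
cmp ecx, 0  (cmp 2,0)
jg L2: taken
and eax, edi → eax=0&2=0
sub ecx, 2 → ecx=2-2=0
cmp ecx, 0  (cmp 0,0)
jg L2: not taken
halt.

0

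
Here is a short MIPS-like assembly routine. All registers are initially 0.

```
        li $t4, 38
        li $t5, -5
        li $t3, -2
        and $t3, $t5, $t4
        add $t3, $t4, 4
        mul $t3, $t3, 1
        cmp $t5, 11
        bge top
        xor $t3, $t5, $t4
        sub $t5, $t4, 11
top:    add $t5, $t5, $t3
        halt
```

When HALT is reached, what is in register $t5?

li $t4, 38 → $t4=38
li $t5, -5 → $t5=-5
li $t3, -2 → $t3=-2
and $t3, $t5, $t4 → $t3=(-5)&38=34
add $t3, $t4, 4 → $t3=38+4=42
mul $t3, $t3, 1 → $t3=42*1=42
cmp $t5, 11  (cmp -5,11)
bge top: not taken
xor $t3, $t5, $t4 → $t3=(-5)^38=-35
sub $t5, $t4, 11 → $t5=38-11=27
add $t5, $t5, $t3 → $t5=27+(-35)=-8
halt.

-8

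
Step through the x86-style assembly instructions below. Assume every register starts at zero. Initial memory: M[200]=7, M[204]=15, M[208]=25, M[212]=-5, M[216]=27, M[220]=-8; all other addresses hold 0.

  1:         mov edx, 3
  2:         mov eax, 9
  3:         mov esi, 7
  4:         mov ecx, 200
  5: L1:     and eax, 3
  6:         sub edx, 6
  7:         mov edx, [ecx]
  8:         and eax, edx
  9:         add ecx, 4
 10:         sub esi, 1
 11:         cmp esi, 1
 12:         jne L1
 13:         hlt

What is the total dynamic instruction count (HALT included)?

after mov edx, 3: edx=3
after mov eax, 9: eax=9
after mov esi, 7: esi=7
after mov ecx, 200: ecx=200
after and eax, 3: eax=9&3=1
after sub edx, 6: edx=3-6=-3
after mov edx, [ecx]: edx=M[200]=7
after and eax, edx: eax=1&7=1
after add ecx, 4: ecx=200+4=204
after sub esi, 1: esi=7-1=6
cmp esi, 1  (cmp 6,1)
jne L1: taken
after and eax, 3: eax=1&3=1
after sub edx, 6: edx=7-6=1
after mov edx, [ecx]: edx=M[204]=15
after and eax, edx: eax=1&15=1
after add ecx, 4: ecx=204+4=208
after sub esi, 1: esi=6-1=5
cmp esi, 1  (cmp 5,1)
jne L1: taken
after and eax, 3: eax=1&3=1
after sub edx, 6: edx=15-6=9
after mov edx, [ecx]: edx=M[208]=25
after and eax, edx: eax=1&25=1
after add ecx, 4: ecx=208+4=212
after sub esi, 1: esi=5-1=4
cmp esi, 1  (cmp 4,1)
jne L1: taken
after and eax, 3: eax=1&3=1
after sub edx, 6: edx=25-6=19
after mov edx, [ecx]: edx=M[212]=-5
after and eax, edx: eax=1&(-5)=1
after add ecx, 4: ecx=212+4=216
after sub esi, 1: esi=4-1=3
cmp esi, 1  (cmp 3,1)
jne L1: taken
after and eax, 3: eax=1&3=1
after sub edx, 6: edx=(-5)-6=-11
after mov edx, [ecx]: edx=M[216]=27
after and eax, edx: eax=1&27=1
after add ecx, 4: ecx=216+4=220
after sub esi, 1: esi=3-1=2
cmp esi, 1  (cmp 2,1)
jne L1: taken
after and eax, 3: eax=1&3=1
after sub edx, 6: edx=27-6=21
after mov edx, [ecx]: edx=M[220]=-8
after and eax, edx: eax=1&(-8)=0
after add ecx, 4: ecx=220+4=224
after sub esi, 1: esi=2-1=1
cmp esi, 1  (cmp 1,1)
jne L1: not taken
halt.
Total executed instructions: 53.

53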